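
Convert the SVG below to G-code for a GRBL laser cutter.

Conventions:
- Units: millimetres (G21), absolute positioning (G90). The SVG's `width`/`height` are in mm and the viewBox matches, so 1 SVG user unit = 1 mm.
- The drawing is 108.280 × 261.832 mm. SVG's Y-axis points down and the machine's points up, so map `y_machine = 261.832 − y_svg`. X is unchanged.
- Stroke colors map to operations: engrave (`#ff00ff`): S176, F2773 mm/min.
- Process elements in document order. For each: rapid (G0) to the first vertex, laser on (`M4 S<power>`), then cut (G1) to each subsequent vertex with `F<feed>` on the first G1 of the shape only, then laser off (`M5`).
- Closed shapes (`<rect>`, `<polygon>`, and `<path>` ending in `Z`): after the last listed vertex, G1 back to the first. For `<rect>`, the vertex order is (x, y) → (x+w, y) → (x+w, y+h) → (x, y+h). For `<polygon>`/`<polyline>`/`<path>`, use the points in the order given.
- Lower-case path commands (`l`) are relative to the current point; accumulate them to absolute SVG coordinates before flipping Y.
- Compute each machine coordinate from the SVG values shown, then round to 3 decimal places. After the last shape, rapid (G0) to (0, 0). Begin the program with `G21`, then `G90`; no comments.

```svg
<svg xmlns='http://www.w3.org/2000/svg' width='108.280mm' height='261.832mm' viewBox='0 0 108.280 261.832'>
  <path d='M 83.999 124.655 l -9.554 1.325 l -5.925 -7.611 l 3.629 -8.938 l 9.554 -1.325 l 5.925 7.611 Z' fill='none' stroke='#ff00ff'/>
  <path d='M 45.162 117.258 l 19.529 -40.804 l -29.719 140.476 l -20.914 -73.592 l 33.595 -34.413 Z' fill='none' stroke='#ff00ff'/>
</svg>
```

G21
G90
G0 X83.999 Y137.177
M4 S176
G1 X74.445 Y135.852 F2773
G1 X68.520 Y143.463
G1 X72.149 Y152.401
G1 X81.703 Y153.726
G1 X87.628 Y146.115
G1 X83.999 Y137.177
M5
G0 X45.162 Y144.574
M4 S176
G1 X64.691 Y185.378 F2773
G1 X34.972 Y44.902
G1 X14.058 Y118.494
G1 X47.653 Y152.907
G1 X45.162 Y144.574
M5
G0 X0.000 Y0.000

viewBox `0 0 108.280 261.832` with mm width/height → 1 unit = 1 mm. Flip: y_m = 261.832 − y_svg.

**Shape 1** — `<path>` regular polygon, stroke `#ff00ff` → engrave (S176, F2773). Machine vertices: (83.999,137.177) → (74.445,135.852) → (68.520,143.463) → (72.149,152.401) → (81.703,153.726) → (87.628,146.115) → (83.999,137.177). Closed: final G1 returns to the first vertex.

**Shape 2** — `<path>` closed polygon, stroke `#ff00ff` → engrave (S176, F2773). Machine vertices: (45.162,144.574) → (64.691,185.378) → (34.972,44.902) → (14.058,118.494) → (47.653,152.907) → (45.162,144.574). Closed: final G1 returns to the first vertex.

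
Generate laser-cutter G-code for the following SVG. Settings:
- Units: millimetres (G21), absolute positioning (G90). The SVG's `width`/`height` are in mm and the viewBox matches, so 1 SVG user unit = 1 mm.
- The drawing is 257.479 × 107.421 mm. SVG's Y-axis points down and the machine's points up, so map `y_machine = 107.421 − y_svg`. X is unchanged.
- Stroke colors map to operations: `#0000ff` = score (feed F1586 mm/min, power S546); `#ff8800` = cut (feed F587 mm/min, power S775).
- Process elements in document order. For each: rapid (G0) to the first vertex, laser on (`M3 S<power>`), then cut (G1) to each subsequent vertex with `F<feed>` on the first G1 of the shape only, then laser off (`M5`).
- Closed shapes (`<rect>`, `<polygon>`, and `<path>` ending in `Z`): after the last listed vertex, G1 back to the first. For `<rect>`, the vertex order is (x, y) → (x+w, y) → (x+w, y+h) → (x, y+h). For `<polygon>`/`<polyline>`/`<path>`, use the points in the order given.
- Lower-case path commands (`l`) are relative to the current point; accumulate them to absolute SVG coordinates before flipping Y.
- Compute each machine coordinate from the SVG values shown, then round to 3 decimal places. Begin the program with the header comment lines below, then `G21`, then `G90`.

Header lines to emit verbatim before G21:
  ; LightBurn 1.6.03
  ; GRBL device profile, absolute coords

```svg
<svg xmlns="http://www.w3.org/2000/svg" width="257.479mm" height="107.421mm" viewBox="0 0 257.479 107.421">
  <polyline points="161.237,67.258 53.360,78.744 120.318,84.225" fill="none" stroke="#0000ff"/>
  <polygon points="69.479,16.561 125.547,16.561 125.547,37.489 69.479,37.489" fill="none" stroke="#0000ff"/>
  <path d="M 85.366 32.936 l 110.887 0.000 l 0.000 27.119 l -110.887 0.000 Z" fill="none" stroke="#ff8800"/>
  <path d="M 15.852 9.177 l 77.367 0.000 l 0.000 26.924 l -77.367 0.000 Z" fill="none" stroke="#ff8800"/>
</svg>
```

; LightBurn 1.6.03
; GRBL device profile, absolute coords
G21
G90
G0 X161.237 Y40.163
M3 S546
G1 X53.360 Y28.677 F1586
G1 X120.318 Y23.196
M5
G0 X69.479 Y90.860
M3 S546
G1 X125.547 Y90.860 F1586
G1 X125.547 Y69.932
G1 X69.479 Y69.932
G1 X69.479 Y90.860
M5
G0 X85.366 Y74.485
M3 S775
G1 X196.253 Y74.485 F587
G1 X196.253 Y47.366
G1 X85.366 Y47.366
G1 X85.366 Y74.485
M5
G0 X15.852 Y98.244
M3 S775
G1 X93.219 Y98.244 F587
G1 X93.219 Y71.320
G1 X15.852 Y71.320
G1 X15.852 Y98.244
M5

Since the viewBox matches the mm dimensions, user units are millimetres directly. The only transform is the Y-flip y_m = 107.421 − y_svg.

Shape 1 is a open polyline drawn with `<polyline>`. Its stroke #0000ff means score at S546, F1586. After flipping Y the toolpath is (161.237,40.163) → (53.360,28.677) → (120.318,23.196).

Shape 2 is a rectangle drawn with `<polygon>`. Its stroke #0000ff means score at S546, F1586. After flipping Y the toolpath is (69.479,90.860) → (125.547,90.860) → (125.547,69.932) → (69.479,69.932) → (69.479,90.860), returning to the start.

Shape 3 is a rectangle drawn with `<path>`. Its stroke #ff8800 means cut at S775, F587. After flipping Y the toolpath is (85.366,74.485) → (196.253,74.485) → (196.253,47.366) → (85.366,47.366) → (85.366,74.485), returning to the start.

Shape 4 is a rectangle drawn with `<path>`. Its stroke #ff8800 means cut at S775, F587. After flipping Y the toolpath is (15.852,98.244) → (93.219,98.244) → (93.219,71.320) → (15.852,71.320) → (15.852,98.244), returning to the start.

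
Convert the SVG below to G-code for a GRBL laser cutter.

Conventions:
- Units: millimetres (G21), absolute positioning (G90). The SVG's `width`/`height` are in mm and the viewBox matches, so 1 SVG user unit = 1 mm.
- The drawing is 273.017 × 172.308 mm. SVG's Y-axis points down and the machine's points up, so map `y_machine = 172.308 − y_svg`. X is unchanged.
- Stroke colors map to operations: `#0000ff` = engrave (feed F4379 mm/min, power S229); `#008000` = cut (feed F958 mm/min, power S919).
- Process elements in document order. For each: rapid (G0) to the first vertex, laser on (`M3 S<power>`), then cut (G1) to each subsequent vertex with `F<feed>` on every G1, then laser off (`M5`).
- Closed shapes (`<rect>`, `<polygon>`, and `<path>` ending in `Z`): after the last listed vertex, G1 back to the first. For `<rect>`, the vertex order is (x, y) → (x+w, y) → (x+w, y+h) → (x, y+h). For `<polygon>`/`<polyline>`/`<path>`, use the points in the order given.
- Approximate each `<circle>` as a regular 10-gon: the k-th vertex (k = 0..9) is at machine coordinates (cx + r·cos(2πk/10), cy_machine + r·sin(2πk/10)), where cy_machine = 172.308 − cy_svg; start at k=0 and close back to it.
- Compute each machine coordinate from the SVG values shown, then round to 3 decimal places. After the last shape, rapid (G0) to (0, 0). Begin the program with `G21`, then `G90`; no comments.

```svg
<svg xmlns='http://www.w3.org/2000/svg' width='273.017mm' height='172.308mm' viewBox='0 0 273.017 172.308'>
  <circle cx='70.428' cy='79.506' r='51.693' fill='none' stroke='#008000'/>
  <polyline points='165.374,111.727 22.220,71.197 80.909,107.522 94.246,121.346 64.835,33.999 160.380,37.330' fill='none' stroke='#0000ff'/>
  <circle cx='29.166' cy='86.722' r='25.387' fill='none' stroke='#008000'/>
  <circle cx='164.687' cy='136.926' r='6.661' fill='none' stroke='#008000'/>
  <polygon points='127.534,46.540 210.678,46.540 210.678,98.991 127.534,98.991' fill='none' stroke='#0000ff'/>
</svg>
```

viewBox `0 0 273.017 172.308` with mm width/height → 1 unit = 1 mm. Flip: y_m = 172.308 − y_svg.

**Shape 1** — `<circle>` circle, stroke `#008000` → cut (S919, F958). Machine vertices: (122.121,92.802) → (112.249,123.186) → (86.402,141.965) → (54.454,141.965) → (28.607,123.186) → (18.735,92.802) → (28.607,62.418) → (54.454,43.639) → (86.402,43.639) → (112.249,62.418) → (122.121,92.802). Closed: final G1 returns to the first vertex.

**Shape 2** — `<polyline>` open polyline, stroke `#0000ff` → engrave (S229, F4379). Machine vertices: (165.374,60.581) → (22.220,101.111) → (80.909,64.786) → (94.246,50.962) → (64.835,138.309) → (160.380,134.978). Open path.

**Shape 3** — `<circle>` circle, stroke `#008000` → cut (S919, F958). Machine vertices: (54.553,85.586) → (49.705,100.508) → (37.011,109.730) → (21.321,109.730) → (8.627,100.508) → (3.779,85.586) → (8.627,70.664) → (21.321,61.442) → (37.011,61.442) → (49.705,70.664) → (54.553,85.586). Closed: final G1 returns to the first vertex.

**Shape 4** — `<circle>` circle, stroke `#008000` → cut (S919, F958). Machine vertices: (171.348,35.382) → (170.076,39.297) → (166.745,41.717) → (162.629,41.717) → (159.298,39.297) → (158.026,35.382) → (159.298,31.467) → (162.629,29.047) → (166.745,29.047) → (170.076,31.467) → (171.348,35.382). Closed: final G1 returns to the first vertex.

**Shape 5** — `<polygon>` rectangle, stroke `#0000ff` → engrave (S229, F4379). Machine vertices: (127.534,125.768) → (210.678,125.768) → (210.678,73.317) → (127.534,73.317) → (127.534,125.768). Closed: final G1 returns to the first vertex.

G21
G90
G0 X122.121 Y92.802
M3 S919
G1 X112.249 Y123.186 F958
G1 X86.402 Y141.965 F958
G1 X54.454 Y141.965 F958
G1 X28.607 Y123.186 F958
G1 X18.735 Y92.802 F958
G1 X28.607 Y62.418 F958
G1 X54.454 Y43.639 F958
G1 X86.402 Y43.639 F958
G1 X112.249 Y62.418 F958
G1 X122.121 Y92.802 F958
M5
G0 X165.374 Y60.581
M3 S229
G1 X22.220 Y101.111 F4379
G1 X80.909 Y64.786 F4379
G1 X94.246 Y50.962 F4379
G1 X64.835 Y138.309 F4379
G1 X160.380 Y134.978 F4379
M5
G0 X54.553 Y85.586
M3 S919
G1 X49.705 Y100.508 F958
G1 X37.011 Y109.730 F958
G1 X21.321 Y109.730 F958
G1 X8.627 Y100.508 F958
G1 X3.779 Y85.586 F958
G1 X8.627 Y70.664 F958
G1 X21.321 Y61.442 F958
G1 X37.011 Y61.442 F958
G1 X49.705 Y70.664 F958
G1 X54.553 Y85.586 F958
M5
G0 X171.348 Y35.382
M3 S919
G1 X170.076 Y39.297 F958
G1 X166.745 Y41.717 F958
G1 X162.629 Y41.717 F958
G1 X159.298 Y39.297 F958
G1 X158.026 Y35.382 F958
G1 X159.298 Y31.467 F958
G1 X162.629 Y29.047 F958
G1 X166.745 Y29.047 F958
G1 X170.076 Y31.467 F958
G1 X171.348 Y35.382 F958
M5
G0 X127.534 Y125.768
M3 S229
G1 X210.678 Y125.768 F4379
G1 X210.678 Y73.317 F4379
G1 X127.534 Y73.317 F4379
G1 X127.534 Y125.768 F4379
M5
G0 X0.000 Y0.000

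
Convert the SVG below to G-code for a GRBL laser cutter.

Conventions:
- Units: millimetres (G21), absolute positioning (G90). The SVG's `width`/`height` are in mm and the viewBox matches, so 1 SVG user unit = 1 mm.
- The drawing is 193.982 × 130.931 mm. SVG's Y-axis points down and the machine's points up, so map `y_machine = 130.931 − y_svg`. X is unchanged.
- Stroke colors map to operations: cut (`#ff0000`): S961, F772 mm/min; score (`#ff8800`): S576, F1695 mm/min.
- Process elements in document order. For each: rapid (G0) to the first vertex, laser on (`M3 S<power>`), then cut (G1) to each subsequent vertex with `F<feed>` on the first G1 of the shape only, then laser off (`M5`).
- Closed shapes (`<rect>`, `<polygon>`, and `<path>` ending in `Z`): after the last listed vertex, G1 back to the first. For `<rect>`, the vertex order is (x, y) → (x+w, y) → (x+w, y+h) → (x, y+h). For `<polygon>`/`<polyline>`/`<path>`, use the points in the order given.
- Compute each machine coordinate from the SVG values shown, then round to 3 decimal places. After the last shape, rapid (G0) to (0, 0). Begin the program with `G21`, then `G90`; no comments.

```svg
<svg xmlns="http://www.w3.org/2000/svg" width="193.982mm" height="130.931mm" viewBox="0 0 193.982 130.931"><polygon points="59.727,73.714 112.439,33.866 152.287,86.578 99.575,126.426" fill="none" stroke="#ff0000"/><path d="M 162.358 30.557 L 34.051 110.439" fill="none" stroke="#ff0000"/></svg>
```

G21
G90
G0 X59.727 Y57.217
M3 S961
G1 X112.439 Y97.065 F772
G1 X152.287 Y44.353
G1 X99.575 Y4.505
G1 X59.727 Y57.217
M5
G0 X162.358 Y100.374
M3 S961
G1 X34.051 Y20.492 F772
M5
G0 X0.000 Y0.000

viewBox `0 0 193.982 130.931` with mm width/height → 1 unit = 1 mm. Flip: y_m = 130.931 − y_svg.

**Shape 1** — `<polygon>` regular polygon, stroke `#ff0000` → cut (S961, F772). Machine vertices: (59.727,57.217) → (112.439,97.065) → (152.287,44.353) → (99.575,4.505) → (59.727,57.217). Closed: final G1 returns to the first vertex.

**Shape 2** — `<path>` line segment, stroke `#ff0000` → cut (S961, F772). Machine vertices: (162.358,100.374) → (34.051,20.492). Open path.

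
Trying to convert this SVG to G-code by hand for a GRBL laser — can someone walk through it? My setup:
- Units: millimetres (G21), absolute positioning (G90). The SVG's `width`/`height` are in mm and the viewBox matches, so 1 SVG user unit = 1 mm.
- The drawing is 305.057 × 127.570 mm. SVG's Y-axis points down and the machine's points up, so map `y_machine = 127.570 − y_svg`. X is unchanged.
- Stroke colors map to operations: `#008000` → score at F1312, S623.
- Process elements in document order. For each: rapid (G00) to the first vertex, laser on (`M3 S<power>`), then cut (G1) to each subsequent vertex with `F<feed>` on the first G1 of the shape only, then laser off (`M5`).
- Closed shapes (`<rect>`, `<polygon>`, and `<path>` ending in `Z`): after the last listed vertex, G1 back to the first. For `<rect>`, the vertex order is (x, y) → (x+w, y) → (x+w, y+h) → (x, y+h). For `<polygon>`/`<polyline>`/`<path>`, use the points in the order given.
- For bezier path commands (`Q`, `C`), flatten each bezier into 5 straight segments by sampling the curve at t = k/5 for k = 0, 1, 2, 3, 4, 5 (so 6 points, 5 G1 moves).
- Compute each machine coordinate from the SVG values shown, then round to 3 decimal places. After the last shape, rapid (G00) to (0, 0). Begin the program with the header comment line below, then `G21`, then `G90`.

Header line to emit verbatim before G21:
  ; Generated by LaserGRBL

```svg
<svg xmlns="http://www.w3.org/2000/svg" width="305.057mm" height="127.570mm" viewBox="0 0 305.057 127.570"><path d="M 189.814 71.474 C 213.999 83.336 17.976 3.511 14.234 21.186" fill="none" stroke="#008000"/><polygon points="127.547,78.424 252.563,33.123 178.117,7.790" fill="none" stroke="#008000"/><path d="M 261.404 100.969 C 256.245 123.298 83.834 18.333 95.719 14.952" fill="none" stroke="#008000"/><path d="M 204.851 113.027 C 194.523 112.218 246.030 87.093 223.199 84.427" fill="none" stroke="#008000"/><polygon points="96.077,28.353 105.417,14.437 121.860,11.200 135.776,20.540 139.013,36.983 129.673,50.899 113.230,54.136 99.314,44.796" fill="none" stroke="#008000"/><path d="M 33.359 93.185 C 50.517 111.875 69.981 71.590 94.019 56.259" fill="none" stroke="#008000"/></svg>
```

; Generated by LaserGRBL
G21
G90
G00 X189.814 Y56.096
M3 S623
G1 X181.200 Y58.468 F1312
G1 X139.535 Y73.763
G1 X84.620 Y92.902
G1 X36.253 Y106.802
G1 X14.234 Y106.384
M5
G00 X127.547 Y49.146
M3 S623
G1 X252.563 Y94.447 F1312
G1 X178.117 Y119.780
G1 X127.547 Y49.146
M5
G00 X261.404 Y26.601
M3 S623
G1 X241.051 Y26.648 F1312
G1 X197.431 Y46.259
G1 X147.420 Y74.449
G1 X107.891 Y100.230
G1 X95.719 Y112.618
M5
G00 X204.851 Y14.543
M3 S623
G1 X204.985 Y17.572 F1312
G1 X213.423 Y24.192
G1 X223.629 Y32.157
G1 X229.066 Y39.223
G1 X223.199 Y43.143
M5
G00 X96.077 Y99.217
M3 S623
G1 X105.417 Y113.133 F1312
G1 X121.860 Y116.370
G1 X135.776 Y107.030
G1 X139.013 Y90.587
G1 X129.673 Y76.671
G1 X113.230 Y73.434
G1 X99.314 Y82.774
G1 X96.077 Y99.217
M5
G00 X33.359 Y34.385
M3 S623
G1 X43.949 Y29.577 F1312
G1 X55.201 Y34.894
G1 X67.224 Y46.307
G1 X80.127 Y59.789
G1 X94.019 Y71.311
M5
G00 X0.000 Y0.000

Since the viewBox matches the mm dimensions, user units are millimetres directly. The only transform is the Y-flip y_m = 127.570 − y_svg.

Shape 1 is a cubic bezier drawn with `<path>`. Its stroke #008000 means score at S623, F1312. After flipping Y the toolpath is (189.814,56.096) → (181.200,58.468) → (139.535,73.763) → (84.620,92.902) → (36.253,106.802) → (14.234,106.384).

Shape 2 is a closed polygon drawn with `<polygon>`. Its stroke #008000 means score at S623, F1312. After flipping Y the toolpath is (127.547,49.146) → (252.563,94.447) → (178.117,119.780) → (127.547,49.146), returning to the start.

Shape 3 is a cubic bezier drawn with `<path>`. Its stroke #008000 means score at S623, F1312. After flipping Y the toolpath is (261.404,26.601) → (241.051,26.648) → (197.431,46.259) → (147.420,74.449) → (107.891,100.230) → (95.719,112.618).

Shape 4 is a cubic bezier drawn with `<path>`. Its stroke #008000 means score at S623, F1312. After flipping Y the toolpath is (204.851,14.543) → (204.985,17.572) → (213.423,24.192) → (223.629,32.157) → (229.066,39.223) → (223.199,43.143).

Shape 5 is a regular polygon drawn with `<polygon>`. Its stroke #008000 means score at S623, F1312. After flipping Y the toolpath is (96.077,99.217) → (105.417,113.133) → (121.860,116.370) → (135.776,107.030) → (139.013,90.587) → (129.673,76.671) → (113.230,73.434) → (99.314,82.774) → (96.077,99.217), returning to the start.

Shape 6 is a cubic bezier drawn with `<path>`. Its stroke #008000 means score at S623, F1312. After flipping Y the toolpath is (33.359,34.385) → (43.949,29.577) → (55.201,34.894) → (67.224,46.307) → (80.127,59.789) → (94.019,71.311).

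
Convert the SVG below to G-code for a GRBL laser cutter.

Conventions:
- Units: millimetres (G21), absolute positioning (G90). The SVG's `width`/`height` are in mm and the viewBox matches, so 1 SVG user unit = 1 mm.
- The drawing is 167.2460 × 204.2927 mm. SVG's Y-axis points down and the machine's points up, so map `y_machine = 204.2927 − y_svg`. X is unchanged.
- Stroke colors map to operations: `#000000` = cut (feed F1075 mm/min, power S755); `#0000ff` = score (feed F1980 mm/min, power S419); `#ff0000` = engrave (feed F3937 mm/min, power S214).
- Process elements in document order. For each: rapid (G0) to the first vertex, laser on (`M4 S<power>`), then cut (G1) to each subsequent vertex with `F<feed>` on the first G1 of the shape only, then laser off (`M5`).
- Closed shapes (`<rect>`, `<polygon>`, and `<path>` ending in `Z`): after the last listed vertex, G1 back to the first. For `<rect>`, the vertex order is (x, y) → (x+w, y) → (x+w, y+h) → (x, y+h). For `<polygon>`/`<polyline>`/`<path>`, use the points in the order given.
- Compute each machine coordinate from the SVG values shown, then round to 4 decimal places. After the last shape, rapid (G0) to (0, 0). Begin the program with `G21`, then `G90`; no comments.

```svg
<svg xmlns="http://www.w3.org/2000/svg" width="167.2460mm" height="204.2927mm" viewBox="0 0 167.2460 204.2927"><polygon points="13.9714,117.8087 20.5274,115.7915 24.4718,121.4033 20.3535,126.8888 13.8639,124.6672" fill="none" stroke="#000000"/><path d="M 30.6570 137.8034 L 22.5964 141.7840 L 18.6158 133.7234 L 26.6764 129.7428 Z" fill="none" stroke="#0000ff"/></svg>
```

G21
G90
G0 X13.9714 Y86.4840
M4 S755
G1 X20.5274 Y88.5012 F1075
G1 X24.4718 Y82.8894
G1 X20.3535 Y77.4039
G1 X13.8639 Y79.6255
G1 X13.9714 Y86.4840
M5
G0 X30.6570 Y66.4893
M4 S419
G1 X22.5964 Y62.5087 F1980
G1 X18.6158 Y70.5693
G1 X26.6764 Y74.5499
G1 X30.6570 Y66.4893
M5
G0 X0.0000 Y0.0000

viewBox `0 0 167.2460 204.2927` with mm width/height → 1 unit = 1 mm. Flip: y_m = 204.2927 − y_svg.

**Shape 1** — `<polygon>` regular polygon, stroke `#000000` → cut (S755, F1075). Machine vertices: (13.9714,86.4840) → (20.5274,88.5012) → (24.4718,82.8894) → (20.3535,77.4039) → (13.8639,79.6255) → (13.9714,86.4840). Closed: final G1 returns to the first vertex.

**Shape 2** — `<path>` regular polygon, stroke `#0000ff` → score (S419, F1980). Machine vertices: (30.6570,66.4893) → (22.5964,62.5087) → (18.6158,70.5693) → (26.6764,74.5499) → (30.6570,66.4893). Closed: final G1 returns to the first vertex.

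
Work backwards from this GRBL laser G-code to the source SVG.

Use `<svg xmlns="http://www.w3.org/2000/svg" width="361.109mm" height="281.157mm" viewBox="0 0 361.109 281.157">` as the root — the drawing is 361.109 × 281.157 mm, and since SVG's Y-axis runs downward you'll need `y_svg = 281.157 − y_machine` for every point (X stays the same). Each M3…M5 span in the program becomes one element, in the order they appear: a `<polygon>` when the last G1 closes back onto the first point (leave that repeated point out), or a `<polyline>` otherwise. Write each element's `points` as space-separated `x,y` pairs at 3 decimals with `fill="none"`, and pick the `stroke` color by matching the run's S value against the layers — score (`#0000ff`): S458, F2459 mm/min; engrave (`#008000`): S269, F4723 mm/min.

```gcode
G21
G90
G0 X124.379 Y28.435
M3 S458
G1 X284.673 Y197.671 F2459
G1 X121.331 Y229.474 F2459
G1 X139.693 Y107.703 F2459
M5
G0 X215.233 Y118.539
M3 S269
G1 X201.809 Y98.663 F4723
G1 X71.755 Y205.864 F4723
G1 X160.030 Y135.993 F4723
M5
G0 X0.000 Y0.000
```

<svg xmlns="http://www.w3.org/2000/svg" width="361.109mm" height="281.157mm" viewBox="0 0 361.109 281.157">
  <polyline points="124.379,252.722 284.673,83.486 121.331,51.683 139.693,173.454" fill="none" stroke="#0000ff"/>
  <polyline points="215.233,162.618 201.809,182.494 71.755,75.293 160.030,145.164" fill="none" stroke="#008000"/>
</svg>

Each laser-on run becomes one SVG element. Flip Y back into SVG space with y_svg = 281.157 − y_machine.

Run 1: power S458 maps to stroke `#0000ff` (score). The run is open, so emit a `<polyline>` with points (Y-flipped): 124.379,252.722 284.673,83.486 121.331,51.683 139.693,173.454.

Run 2: the run's S269 means `#008000` (engrave). The run is open, so emit a `<polyline>` with points (Y-flipped): 215.233,162.618 201.809,182.494 71.755,75.293 160.030,145.164.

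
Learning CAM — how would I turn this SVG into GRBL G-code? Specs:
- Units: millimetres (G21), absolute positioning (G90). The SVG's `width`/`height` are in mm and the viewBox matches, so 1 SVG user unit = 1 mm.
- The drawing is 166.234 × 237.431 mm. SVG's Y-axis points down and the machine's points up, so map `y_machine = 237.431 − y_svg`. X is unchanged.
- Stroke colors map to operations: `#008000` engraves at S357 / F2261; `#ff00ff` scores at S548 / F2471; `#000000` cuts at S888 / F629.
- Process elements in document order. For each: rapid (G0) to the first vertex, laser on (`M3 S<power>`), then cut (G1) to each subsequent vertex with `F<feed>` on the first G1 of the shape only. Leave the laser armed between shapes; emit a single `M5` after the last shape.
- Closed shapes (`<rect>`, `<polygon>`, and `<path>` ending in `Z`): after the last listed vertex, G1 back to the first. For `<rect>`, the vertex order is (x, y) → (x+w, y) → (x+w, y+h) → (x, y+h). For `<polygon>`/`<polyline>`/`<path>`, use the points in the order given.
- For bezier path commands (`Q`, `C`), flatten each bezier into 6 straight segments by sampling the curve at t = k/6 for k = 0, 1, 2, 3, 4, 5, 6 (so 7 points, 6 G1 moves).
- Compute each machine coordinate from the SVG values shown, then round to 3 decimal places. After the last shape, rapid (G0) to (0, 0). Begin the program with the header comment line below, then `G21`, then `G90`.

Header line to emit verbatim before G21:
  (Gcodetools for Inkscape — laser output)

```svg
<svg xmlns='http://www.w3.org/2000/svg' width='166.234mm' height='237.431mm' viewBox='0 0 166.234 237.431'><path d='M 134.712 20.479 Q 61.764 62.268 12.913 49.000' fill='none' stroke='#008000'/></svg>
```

viewBox `0 0 166.234 237.431` with mm width/height → 1 unit = 1 mm. Flip: y_m = 237.431 − y_svg.

**Shape 1** — `<path>` quadratic bezier, stroke `#008000` → engrave (S357, F2261). Control points (SVG): P0=(134.712,20.479), P1=(61.764,62.268), P2=(12.913,49.000); sampled at t=k/6. Machine vertices: (134.712,216.952) → (111.065,204.552) → (88.757,195.210) → (67.788,188.927) → (48.158,185.703) → (29.866,185.538) → (12.913,188.431). Open path.

(Gcodetools for Inkscape — laser output)
G21
G90
G0 X134.712 Y216.952
M3 S357
G1 X111.065 Y204.552 F2261
G1 X88.757 Y195.210
G1 X67.788 Y188.927
G1 X48.158 Y185.703
G1 X29.866 Y185.538
G1 X12.913 Y188.431
M5
G0 X0.000 Y0.000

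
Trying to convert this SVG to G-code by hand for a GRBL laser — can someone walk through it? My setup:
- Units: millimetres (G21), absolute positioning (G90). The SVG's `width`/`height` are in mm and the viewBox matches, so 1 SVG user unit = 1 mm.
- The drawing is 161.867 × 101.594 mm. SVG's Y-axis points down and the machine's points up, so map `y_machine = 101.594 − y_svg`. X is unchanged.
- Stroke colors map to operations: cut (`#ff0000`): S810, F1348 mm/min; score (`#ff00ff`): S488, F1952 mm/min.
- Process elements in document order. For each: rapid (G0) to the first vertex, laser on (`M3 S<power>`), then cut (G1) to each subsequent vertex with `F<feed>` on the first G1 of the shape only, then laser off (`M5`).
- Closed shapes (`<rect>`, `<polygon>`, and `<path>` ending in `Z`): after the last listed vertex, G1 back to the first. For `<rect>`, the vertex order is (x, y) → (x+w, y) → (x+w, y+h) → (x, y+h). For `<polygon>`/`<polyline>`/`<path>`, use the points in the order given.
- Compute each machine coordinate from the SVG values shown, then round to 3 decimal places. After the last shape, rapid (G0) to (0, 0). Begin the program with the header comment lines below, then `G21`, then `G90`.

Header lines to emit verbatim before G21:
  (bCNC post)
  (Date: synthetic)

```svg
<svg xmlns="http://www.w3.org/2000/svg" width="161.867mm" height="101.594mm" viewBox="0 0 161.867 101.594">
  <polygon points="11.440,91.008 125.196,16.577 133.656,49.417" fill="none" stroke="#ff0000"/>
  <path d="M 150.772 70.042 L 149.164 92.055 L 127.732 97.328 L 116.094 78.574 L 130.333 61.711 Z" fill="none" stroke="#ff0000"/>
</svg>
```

Since the viewBox matches the mm dimensions, user units are millimetres directly. The only transform is the Y-flip y_m = 101.594 − y_svg.

Shape 1 is a closed polygon drawn with `<polygon>`. Its stroke #ff0000 means cut at S810, F1348. After flipping Y the toolpath is (11.440,10.586) → (125.196,85.017) → (133.656,52.177) → (11.440,10.586), returning to the start.

Shape 2 is a regular polygon drawn with `<path>`. Its stroke #ff0000 means cut at S810, F1348. After flipping Y the toolpath is (150.772,31.552) → (149.164,9.539) → (127.732,4.266) → (116.094,23.020) → (130.333,39.883) → (150.772,31.552), returning to the start.

(bCNC post)
(Date: synthetic)
G21
G90
G0 X11.440 Y10.586
M3 S810
G1 X125.196 Y85.017 F1348
G1 X133.656 Y52.177
G1 X11.440 Y10.586
M5
G0 X150.772 Y31.552
M3 S810
G1 X149.164 Y9.539 F1348
G1 X127.732 Y4.266
G1 X116.094 Y23.020
G1 X130.333 Y39.883
G1 X150.772 Y31.552
M5
G0 X0.000 Y0.000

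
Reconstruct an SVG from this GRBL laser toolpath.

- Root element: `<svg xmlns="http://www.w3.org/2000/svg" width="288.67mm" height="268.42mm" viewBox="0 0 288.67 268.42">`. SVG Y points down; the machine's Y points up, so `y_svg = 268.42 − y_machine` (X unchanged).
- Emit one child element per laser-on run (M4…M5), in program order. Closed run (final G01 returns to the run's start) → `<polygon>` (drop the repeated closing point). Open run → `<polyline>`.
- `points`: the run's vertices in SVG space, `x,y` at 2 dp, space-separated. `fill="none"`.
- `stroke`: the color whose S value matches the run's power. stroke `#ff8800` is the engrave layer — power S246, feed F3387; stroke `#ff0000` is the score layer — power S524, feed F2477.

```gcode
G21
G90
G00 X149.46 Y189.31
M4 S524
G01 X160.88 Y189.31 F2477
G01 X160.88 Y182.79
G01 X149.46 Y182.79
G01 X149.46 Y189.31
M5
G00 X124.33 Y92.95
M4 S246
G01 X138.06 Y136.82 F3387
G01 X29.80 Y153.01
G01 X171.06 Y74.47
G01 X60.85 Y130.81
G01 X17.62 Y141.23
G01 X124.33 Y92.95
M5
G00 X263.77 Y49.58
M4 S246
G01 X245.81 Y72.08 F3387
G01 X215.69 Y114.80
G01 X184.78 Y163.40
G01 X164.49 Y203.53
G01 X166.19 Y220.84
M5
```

y_svg = 268.42 − y_m.

[1] S524→`#ff0000` (score); closed run; points: 149.46,79.11 160.88,79.11 160.88,85.63 149.46,85.63

[2] S246→`#ff8800` (engrave); closed run; points: 124.33,175.47 138.06,131.60 29.80,115.41 171.06,193.95 60.85,137.61 17.62,127.19

[3] S246→`#ff8800` (engrave); open run; points: 263.77,218.84 245.81,196.34 215.69,153.62 184.78,105.02 164.49,64.89 166.19,47.58

<svg xmlns="http://www.w3.org/2000/svg" width="288.67mm" height="268.42mm" viewBox="0 0 288.67 268.42">
  <polygon points="149.46,79.11 160.88,79.11 160.88,85.63 149.46,85.63" fill="none" stroke="#ff0000"/>
  <polygon points="124.33,175.47 138.06,131.60 29.80,115.41 171.06,193.95 60.85,137.61 17.62,127.19" fill="none" stroke="#ff8800"/>
  <polyline points="263.77,218.84 245.81,196.34 215.69,153.62 184.78,105.02 164.49,64.89 166.19,47.58" fill="none" stroke="#ff8800"/>
</svg>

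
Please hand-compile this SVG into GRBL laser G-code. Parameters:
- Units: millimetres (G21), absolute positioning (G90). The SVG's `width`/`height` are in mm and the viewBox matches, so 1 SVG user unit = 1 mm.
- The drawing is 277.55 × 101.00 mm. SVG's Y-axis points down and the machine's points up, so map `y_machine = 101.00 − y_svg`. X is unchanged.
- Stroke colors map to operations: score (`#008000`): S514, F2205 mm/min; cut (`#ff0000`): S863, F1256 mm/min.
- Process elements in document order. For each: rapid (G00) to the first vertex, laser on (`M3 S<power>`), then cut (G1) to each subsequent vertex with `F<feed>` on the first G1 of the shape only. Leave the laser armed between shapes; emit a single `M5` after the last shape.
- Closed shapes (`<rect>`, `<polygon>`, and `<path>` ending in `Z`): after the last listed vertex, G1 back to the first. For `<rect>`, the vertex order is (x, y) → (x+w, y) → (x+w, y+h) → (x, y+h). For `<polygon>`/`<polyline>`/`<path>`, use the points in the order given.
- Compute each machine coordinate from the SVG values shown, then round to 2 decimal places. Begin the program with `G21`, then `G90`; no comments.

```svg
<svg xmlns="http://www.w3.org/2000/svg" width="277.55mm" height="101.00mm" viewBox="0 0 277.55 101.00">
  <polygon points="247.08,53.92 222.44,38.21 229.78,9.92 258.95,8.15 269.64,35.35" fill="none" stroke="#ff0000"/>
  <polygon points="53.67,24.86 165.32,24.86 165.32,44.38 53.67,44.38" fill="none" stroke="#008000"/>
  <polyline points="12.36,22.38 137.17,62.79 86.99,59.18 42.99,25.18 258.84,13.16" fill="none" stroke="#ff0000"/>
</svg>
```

G21
G90
G00 X247.08 Y47.08
M3 S863
G1 X222.44 Y62.79 F1256
G1 X229.78 Y91.08
G1 X258.95 Y92.85
G1 X269.64 Y65.65
G1 X247.08 Y47.08
G00 X53.67 Y76.14
M3 S514
G1 X165.32 Y76.14 F2205
G1 X165.32 Y56.62
G1 X53.67 Y56.62
G1 X53.67 Y76.14
G00 X12.36 Y78.62
M3 S863
G1 X137.17 Y38.21 F1256
G1 X86.99 Y41.82
G1 X42.99 Y75.82
G1 X258.84 Y87.84
M5

viewBox `0 0 277.55 101.00` with mm width/height → 1 unit = 1 mm. Flip: y_m = 101.00 − y_svg.

**Shape 1** — `<polygon>` regular polygon, stroke `#ff0000` → cut (S863, F1256). Machine vertices: (247.08,47.08) → (222.44,62.79) → (229.78,91.08) → (258.95,92.85) → (269.64,65.65) → (247.08,47.08). Closed: final G1 returns to the first vertex.

**Shape 2** — `<polygon>` rectangle, stroke `#008000` → score (S514, F2205). Machine vertices: (53.67,76.14) → (165.32,76.14) → (165.32,56.62) → (53.67,56.62) → (53.67,76.14). Closed: final G1 returns to the first vertex.

**Shape 3** — `<polyline>` open polyline, stroke `#ff0000` → cut (S863, F1256). Machine vertices: (12.36,78.62) → (137.17,38.21) → (86.99,41.82) → (42.99,75.82) → (258.84,87.84). Open path.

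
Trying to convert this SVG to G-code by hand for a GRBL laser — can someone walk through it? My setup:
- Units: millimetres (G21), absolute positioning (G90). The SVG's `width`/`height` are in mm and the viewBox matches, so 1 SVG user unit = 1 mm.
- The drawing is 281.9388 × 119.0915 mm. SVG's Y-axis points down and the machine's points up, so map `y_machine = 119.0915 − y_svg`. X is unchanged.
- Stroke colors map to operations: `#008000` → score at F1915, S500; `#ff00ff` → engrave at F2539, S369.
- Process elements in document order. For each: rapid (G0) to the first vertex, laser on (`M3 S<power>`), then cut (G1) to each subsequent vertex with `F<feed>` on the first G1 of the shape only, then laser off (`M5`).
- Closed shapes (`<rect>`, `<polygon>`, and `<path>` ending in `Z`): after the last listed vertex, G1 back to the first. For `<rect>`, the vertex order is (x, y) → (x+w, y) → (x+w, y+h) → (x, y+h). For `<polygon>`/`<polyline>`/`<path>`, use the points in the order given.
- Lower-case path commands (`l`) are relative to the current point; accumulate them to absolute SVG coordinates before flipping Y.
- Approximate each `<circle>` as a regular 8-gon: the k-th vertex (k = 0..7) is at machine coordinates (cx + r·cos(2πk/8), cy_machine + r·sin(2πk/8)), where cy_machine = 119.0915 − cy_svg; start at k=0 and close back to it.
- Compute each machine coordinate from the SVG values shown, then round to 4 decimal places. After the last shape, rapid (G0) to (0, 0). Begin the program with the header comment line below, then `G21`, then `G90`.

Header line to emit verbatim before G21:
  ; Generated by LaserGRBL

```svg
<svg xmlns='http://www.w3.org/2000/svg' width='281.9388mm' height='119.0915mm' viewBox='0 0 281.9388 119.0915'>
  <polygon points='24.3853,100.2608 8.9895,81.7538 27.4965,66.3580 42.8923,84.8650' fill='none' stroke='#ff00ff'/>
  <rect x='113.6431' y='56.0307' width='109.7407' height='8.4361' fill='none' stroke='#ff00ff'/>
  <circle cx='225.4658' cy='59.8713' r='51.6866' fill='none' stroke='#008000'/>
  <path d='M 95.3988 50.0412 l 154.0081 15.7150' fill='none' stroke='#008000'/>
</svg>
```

; Generated by LaserGRBL
G21
G90
G0 X24.3853 Y18.8307
M3 S369
G1 X8.9895 Y37.3377 F2539
G1 X27.4965 Y52.7335
G1 X42.8923 Y34.2265
G1 X24.3853 Y18.8307
M5
G0 X113.6431 Y63.0608
M3 S369
G1 X223.3838 Y63.0608 F2539
G1 X223.3838 Y54.6247
G1 X113.6431 Y54.6247
G1 X113.6431 Y63.0608
M5
G0 X277.1524 Y59.2202
M3 S500
G1 X262.0137 Y95.7681 F1915
G1 X225.4658 Y110.9068
G1 X188.9179 Y95.7681
G1 X173.7792 Y59.2202
G1 X188.9179 Y22.6723
G1 X225.4658 Y7.5336
G1 X262.0137 Y22.6723
G1 X277.1524 Y59.2202
M5
G0 X95.3988 Y69.0503
M3 S500
G1 X249.4069 Y53.3353 F1915
M5
G0 X0.0000 Y0.0000

Since the viewBox matches the mm dimensions, user units are millimetres directly. The only transform is the Y-flip y_m = 119.0915 − y_svg.

Shape 1 is a regular polygon drawn with `<polygon>`. Its stroke #ff00ff means engrave at S369, F2539. After flipping Y the toolpath is (24.3853,18.8307) → (8.9895,37.3377) → (27.4965,52.7335) → (42.8923,34.2265) → (24.3853,18.8307), returning to the start.

Shape 2 is a rectangle drawn with `<rect>`. Its stroke #ff00ff means engrave at S369, F2539. After flipping Y the toolpath is (113.6431,63.0608) → (223.3838,63.0608) → (223.3838,54.6247) → (113.6431,54.6247) → (113.6431,63.0608), returning to the start.

Shape 3 is a circle drawn with `<circle>`. Its stroke #008000 means score at S500, F1915. After flipping Y the toolpath is (277.1524,59.2202) → (262.0137,95.7681) → (225.4658,110.9068) → (188.9179,95.7681) → (173.7792,59.2202) → (188.9179,22.6723) → (225.4658,7.5336) → (262.0137,22.6723) → (277.1524,59.2202), returning to the start.

Shape 4 is a line segment drawn with `<path>`. Its stroke #008000 means score at S500, F1915. After flipping Y the toolpath is (95.3988,69.0503) → (249.4069,53.3353).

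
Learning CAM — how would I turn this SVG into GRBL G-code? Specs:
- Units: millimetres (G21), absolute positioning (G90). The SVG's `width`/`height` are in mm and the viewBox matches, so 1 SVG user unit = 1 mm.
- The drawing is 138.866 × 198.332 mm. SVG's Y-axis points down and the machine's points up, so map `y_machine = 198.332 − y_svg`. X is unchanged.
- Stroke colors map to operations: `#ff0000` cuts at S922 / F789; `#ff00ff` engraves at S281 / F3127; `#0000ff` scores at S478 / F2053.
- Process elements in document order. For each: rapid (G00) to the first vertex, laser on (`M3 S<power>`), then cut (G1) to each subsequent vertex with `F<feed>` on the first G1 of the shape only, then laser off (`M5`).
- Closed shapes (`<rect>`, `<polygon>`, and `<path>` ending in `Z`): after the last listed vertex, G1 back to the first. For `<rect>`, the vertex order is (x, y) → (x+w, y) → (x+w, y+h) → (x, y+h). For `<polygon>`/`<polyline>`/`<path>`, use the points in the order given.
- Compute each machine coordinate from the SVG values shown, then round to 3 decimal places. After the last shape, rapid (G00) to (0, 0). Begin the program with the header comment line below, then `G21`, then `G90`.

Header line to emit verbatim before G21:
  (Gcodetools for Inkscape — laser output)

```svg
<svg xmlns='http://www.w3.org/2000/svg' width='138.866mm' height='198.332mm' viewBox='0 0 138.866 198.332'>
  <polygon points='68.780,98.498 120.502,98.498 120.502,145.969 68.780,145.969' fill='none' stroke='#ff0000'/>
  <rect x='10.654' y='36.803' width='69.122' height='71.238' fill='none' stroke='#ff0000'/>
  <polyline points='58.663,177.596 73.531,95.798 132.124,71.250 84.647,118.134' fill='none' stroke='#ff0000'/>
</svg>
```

(Gcodetools for Inkscape — laser output)
G21
G90
G00 X68.780 Y99.834
M3 S922
G1 X120.502 Y99.834 F789
G1 X120.502 Y52.363
G1 X68.780 Y52.363
G1 X68.780 Y99.834
M5
G00 X10.654 Y161.529
M3 S922
G1 X79.776 Y161.529 F789
G1 X79.776 Y90.291
G1 X10.654 Y90.291
G1 X10.654 Y161.529
M5
G00 X58.663 Y20.736
M3 S922
G1 X73.531 Y102.534 F789
G1 X132.124 Y127.082
G1 X84.647 Y80.198
M5
G00 X0.000 Y0.000

1 u = 1 mm; y_m = 198.332 − y.

[1] `<polygon>` rectangle, #ff0000→cut S922 F789: (68.780,99.834) → (120.502,99.834) → (120.502,52.363) → (68.780,52.363) → (68.780,99.834) (closed)

[2] `<rect>` rectangle, #ff0000→cut S922 F789: (10.654,161.529) → (79.776,161.529) → (79.776,90.291) → (10.654,90.291) → (10.654,161.529) (closed)

[3] `<polyline>` open polyline, #ff0000→cut S922 F789: (58.663,20.736) → (73.531,102.534) → (132.124,127.082) → (84.647,80.198)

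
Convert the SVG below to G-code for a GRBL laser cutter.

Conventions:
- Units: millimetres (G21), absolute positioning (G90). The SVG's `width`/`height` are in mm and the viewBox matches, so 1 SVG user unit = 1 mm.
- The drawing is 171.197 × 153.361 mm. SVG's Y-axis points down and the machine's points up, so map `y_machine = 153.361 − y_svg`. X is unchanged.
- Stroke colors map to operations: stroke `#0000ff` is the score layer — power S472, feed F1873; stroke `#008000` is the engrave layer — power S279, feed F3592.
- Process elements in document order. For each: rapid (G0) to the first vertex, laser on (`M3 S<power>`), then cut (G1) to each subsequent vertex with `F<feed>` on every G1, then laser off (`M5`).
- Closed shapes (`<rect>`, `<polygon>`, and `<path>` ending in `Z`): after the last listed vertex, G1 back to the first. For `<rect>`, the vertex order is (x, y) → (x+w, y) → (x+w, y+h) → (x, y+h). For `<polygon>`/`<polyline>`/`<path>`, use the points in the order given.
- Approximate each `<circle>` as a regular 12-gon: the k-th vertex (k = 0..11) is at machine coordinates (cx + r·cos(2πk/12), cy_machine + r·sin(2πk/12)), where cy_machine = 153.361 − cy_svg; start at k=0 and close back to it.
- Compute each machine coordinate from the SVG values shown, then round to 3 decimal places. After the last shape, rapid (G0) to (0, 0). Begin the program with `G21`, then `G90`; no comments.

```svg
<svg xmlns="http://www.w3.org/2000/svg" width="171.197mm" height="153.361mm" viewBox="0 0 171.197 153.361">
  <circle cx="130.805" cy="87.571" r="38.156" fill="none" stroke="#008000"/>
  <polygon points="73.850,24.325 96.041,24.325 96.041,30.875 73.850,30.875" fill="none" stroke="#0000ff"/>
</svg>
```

G21
G90
G0 X168.961 Y65.790
M3 S279
G1 X163.849 Y84.868 F3592
G1 X149.883 Y98.834 F3592
G1 X130.805 Y103.946 F3592
G1 X111.727 Y98.834 F3592
G1 X97.761 Y84.868 F3592
G1 X92.649 Y65.790 F3592
G1 X97.761 Y46.712 F3592
G1 X111.727 Y32.746 F3592
G1 X130.805 Y27.634 F3592
G1 X149.883 Y32.746 F3592
G1 X163.849 Y46.712 F3592
G1 X168.961 Y65.790 F3592
M5
G0 X73.850 Y129.036
M3 S472
G1 X96.041 Y129.036 F1873
G1 X96.041 Y122.486 F1873
G1 X73.850 Y122.486 F1873
G1 X73.850 Y129.036 F1873
M5
G0 X0.000 Y0.000

Since the viewBox matches the mm dimensions, user units are millimetres directly. The only transform is the Y-flip y_m = 153.361 − y_svg.

Shape 1 is a circle drawn with `<circle>`. Its stroke #008000 means engrave at S279, F3592. After flipping Y the toolpath is (168.961,65.790) → (163.849,84.868) → (149.883,98.834) → (130.805,103.946) → (111.727,98.834) → (97.761,84.868) → (92.649,65.790) → (97.761,46.712) → (111.727,32.746) → (130.805,27.634) → (149.883,32.746) → (163.849,46.712) → (168.961,65.790), returning to the start.

Shape 2 is a rectangle drawn with `<polygon>`. Its stroke #0000ff means score at S472, F1873. After flipping Y the toolpath is (73.850,129.036) → (96.041,129.036) → (96.041,122.486) → (73.850,122.486) → (73.850,129.036), returning to the start.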